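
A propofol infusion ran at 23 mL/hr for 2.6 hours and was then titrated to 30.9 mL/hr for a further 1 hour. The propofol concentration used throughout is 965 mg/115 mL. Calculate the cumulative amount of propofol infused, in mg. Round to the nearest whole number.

Concentration = 965 mg ÷ 115 mL = 8.391304 mg/mL
Stage 1: 23 mL/hr × 2.6 hr = 59.8 mL → 59.8 mL × 8.391304 mg/mL = 501.8 mg
Stage 2: 30.9 mL/hr × 1 hr = 30.9 mL → 30.9 mL × 8.391304 mg/mL = 259.2913 mg
Total = 501.8 + 259.2913 = 761.0913 mg

761 mg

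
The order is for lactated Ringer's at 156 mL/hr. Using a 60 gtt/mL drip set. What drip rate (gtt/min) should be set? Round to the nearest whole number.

156 mL/hr ÷ 60 min/hr = 2.6 mL/min
2.6 mL/min × 60 gtt/mL = 156 gtt/min

156 gtt/min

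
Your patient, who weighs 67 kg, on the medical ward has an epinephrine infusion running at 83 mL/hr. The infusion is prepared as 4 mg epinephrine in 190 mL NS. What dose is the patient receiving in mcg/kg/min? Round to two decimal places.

Concentration = 4 mg ÷ 190 mL = 0.02105263 mg/mL = 21.05263 mcg/mL
Drug rate = 83 mL/hr × 21.05263 mcg/mL = 1747.368 mcg/hr
1747.368 mcg/hr ÷ 60 min/hr = 29.12281 mcg/min
29.12281 mcg/min ÷ 67 kg = 0.4346688 mcg/kg/min

0.43 mcg/kg/min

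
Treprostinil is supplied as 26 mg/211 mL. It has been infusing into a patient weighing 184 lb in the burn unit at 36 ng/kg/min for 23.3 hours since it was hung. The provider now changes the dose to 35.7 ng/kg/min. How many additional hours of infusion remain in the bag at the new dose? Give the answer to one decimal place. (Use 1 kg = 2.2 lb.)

121.6 hours

Initial rate:
Weight = 184 lb ÷ 2.2 lb/kg = 83.63636 kg
Dose = 36 ng/kg/min × 83.63636 kg = 3010.909 ng/min
3010.909 ng/min × 60 min/hr = 180654.5 ng/hr
Concentration = 26 mg ÷ 211 mL = 0.1232227 mg/mL = 123222.7 ng/mL
Rate = 180654.5 ng/hr ÷ 123222.7 ng/mL = 1.466081 mL/hr
Volume infused so far = 1.466081 mL/hr × 23.3 hr = 34.15969 mL
Volume remaining = 211 − 34.15969 = 176.8403 mL
New rate:
Dose = 35.7 ng/kg/min × 83.63636 kg = 2985.818 ng/min
2985.818 ng/min × 60 min/hr = 179149.1 ng/hr
Rate = 179149.1 ng/hr ÷ 123222.7 ng/mL = 1.453864 mL/hr
Time remaining = 176.8403 mL ÷ 1.453864 mL/hr = 121.6347 hr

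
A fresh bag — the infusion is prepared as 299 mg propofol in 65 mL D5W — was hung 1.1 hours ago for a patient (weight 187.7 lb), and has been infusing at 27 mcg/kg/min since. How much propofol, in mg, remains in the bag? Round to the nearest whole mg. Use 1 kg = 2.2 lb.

Weight = 187.7 lb ÷ 2.2 lb/kg = 85.31818 kg
Dose = 27 mcg/kg/min × 85.31818 kg = 2303.591 mcg/min
2303.591 mcg/min × 60 min/hr = 138215.5 mcg/hr
Concentration = 299 mg ÷ 65 mL = 4.6 mg/mL = 4600 mcg/mL
Rate = 138215.5 mcg/hr ÷ 4600 mcg/mL = 30.04684 mL/hr
Volume infused = 30.04684 mL/hr × 1.1 hr = 33.05152 mL
Volume remaining = 65 − 33.05152 = 31.94848 mL
Drug remaining = 31.94848 mL × 4600 mcg/mL = 146963 mcg = 146.963 mg

147 mg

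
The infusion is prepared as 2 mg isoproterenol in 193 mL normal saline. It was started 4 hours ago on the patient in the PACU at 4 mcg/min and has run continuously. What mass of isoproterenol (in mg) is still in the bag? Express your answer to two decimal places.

4 mcg/min × 60 min/hr = 240 mcg/hr
Concentration = 2 mg ÷ 193 mL = 0.01036269 mg/mL = 10.36269 mcg/mL
Rate = 240 mcg/hr ÷ 10.36269 mcg/mL = 23.16 mL/hr
Volume infused = 23.16 mL/hr × 4 hr = 92.64 mL
Volume remaining = 193 − 92.64 = 100.36 mL
Drug remaining = 100.36 mL × 10.36269 mcg/mL = 1040 mcg = 1.04 mg

1.04 mg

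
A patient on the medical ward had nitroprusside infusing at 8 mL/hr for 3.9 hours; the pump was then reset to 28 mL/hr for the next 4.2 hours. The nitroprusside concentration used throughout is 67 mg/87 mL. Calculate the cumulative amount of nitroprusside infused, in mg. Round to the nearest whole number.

Concentration = 67 mg ÷ 87 mL = 0.7701149 mg/mL
Stage 1: 8 mL/hr × 3.9 hr = 31.2 mL → 31.2 mL × 0.7701149 mg/mL = 24.02759 mg
Stage 2: 28 mL/hr × 4.2 hr = 117.6 mL → 117.6 mL × 0.7701149 mg/mL = 90.56552 mg
Total = 24.02759 + 90.56552 = 114.5931 mg

115 mg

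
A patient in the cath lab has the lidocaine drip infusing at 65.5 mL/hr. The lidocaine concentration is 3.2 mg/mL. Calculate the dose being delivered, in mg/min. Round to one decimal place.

3.5 mg/min

Drug rate = 65.5 mL/hr × 3.2 mg/mL = 209.6 mg/hr
209.6 mg/hr ÷ 60 min/hr = 3.493333 mg/min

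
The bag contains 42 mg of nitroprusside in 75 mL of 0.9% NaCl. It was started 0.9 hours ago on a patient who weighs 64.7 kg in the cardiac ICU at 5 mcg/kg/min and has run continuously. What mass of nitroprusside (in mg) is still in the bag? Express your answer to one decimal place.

Dose = 5 mcg/kg/min × 64.7 kg = 323.5 mcg/min
323.5 mcg/min × 60 min/hr = 19410 mcg/hr
Concentration = 42 mg ÷ 75 mL = 0.56 mg/mL = 560 mcg/mL
Rate = 19410 mcg/hr ÷ 560 mcg/mL = 34.66071 mL/hr
Volume infused = 34.66071 mL/hr × 0.9 hr = 31.19464 mL
Volume remaining = 75 − 31.19464 = 43.80536 mL
Drug remaining = 43.80536 mL × 560 mcg/mL = 24531 mcg = 24.531 mg

24.5 mg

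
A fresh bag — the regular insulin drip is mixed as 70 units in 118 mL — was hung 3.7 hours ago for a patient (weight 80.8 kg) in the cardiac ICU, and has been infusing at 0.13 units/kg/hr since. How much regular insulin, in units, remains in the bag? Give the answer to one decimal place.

31.1 units

Dose = 0.13 units/kg/hr × 80.8 kg = 10.504 units/hr
Concentration = 70 units ÷ 118 mL = 0.5932203 units/mL
Rate = 10.504 units/hr ÷ 0.5932203 units/mL = 17.70674 mL/hr
Volume infused = 17.70674 mL/hr × 3.7 hr = 65.51495 mL
Volume remaining = 118 − 65.51495 = 52.48505 mL
Drug remaining = 52.48505 mL × 0.5932203 units/mL = 31.1352 units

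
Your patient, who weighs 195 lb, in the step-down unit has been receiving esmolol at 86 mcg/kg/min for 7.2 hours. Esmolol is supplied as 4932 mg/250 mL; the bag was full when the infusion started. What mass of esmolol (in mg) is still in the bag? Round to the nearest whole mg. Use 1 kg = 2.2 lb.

1639 mg

Weight = 195 lb ÷ 2.2 lb/kg = 88.63636 kg
Dose = 86 mcg/kg/min × 88.63636 kg = 7622.727 mcg/min
7622.727 mcg/min × 60 min/hr = 457363.6 mcg/hr
Concentration = 4932 mg ÷ 250 mL = 19.728 mg/mL = 19728 mcg/mL
Rate = 457363.6 mcg/hr ÷ 19728 mcg/mL = 23.18348 mL/hr
Volume infused = 23.18348 mL/hr × 7.2 hr = 166.921 mL
Volume remaining = 250 − 166.921 = 83.07896 mL
Drug remaining = 83.07896 mL × 19728 mcg/mL = 1638982 mcg = 1638.982 mg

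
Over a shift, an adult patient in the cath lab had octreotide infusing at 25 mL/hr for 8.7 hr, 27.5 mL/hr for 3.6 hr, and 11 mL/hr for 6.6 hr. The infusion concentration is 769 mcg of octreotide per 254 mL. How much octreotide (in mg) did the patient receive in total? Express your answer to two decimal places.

1.18 mg

Concentration = 769 mcg ÷ 254 mL = 3.027559 mcg/mL
Stage 1: 25 mL/hr × 8.7 hr = 217.5 mL → 217.5 mL × 3.027559 mcg/mL = 658.4941 mcg
Stage 2: 27.5 mL/hr × 3.6 hr = 99 mL → 99 mL × 3.027559 mcg/mL = 299.7283 mcg
Stage 3: 11 mL/hr × 6.6 hr = 72.6 mL → 72.6 mL × 3.027559 mcg/mL = 219.8008 mcg
Total = 658.4941 + 299.7283 + 219.8008 = 1178.023 mcg = 1.178023 mg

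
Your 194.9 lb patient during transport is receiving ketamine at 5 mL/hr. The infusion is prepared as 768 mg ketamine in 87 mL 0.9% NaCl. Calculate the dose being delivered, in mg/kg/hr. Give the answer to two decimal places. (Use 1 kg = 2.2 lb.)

Weight = 194.9 lb ÷ 2.2 lb/kg = 88.59091 kg
Concentration = 768 mg ÷ 87 mL = 8.827586 mg/mL
Drug rate = 5 mL/hr × 8.827586 mg/mL = 44.13793 mg/hr
44.13793 mg/hr ÷ 88.59091 kg = 0.4982219 mg/kg/hr

0.50 mg/kg/hr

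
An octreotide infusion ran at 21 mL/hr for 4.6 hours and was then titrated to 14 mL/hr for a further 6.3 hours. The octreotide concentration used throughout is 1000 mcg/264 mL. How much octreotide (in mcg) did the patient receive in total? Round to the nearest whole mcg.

700 mcg

Concentration = 1000 mcg ÷ 264 mL = 3.787879 mcg/mL
Stage 1: 21 mL/hr × 4.6 hr = 96.6 mL → 96.6 mL × 3.787879 mcg/mL = 365.9091 mcg
Stage 2: 14 mL/hr × 6.3 hr = 88.2 mL → 88.2 mL × 3.787879 mcg/mL = 334.0909 mcg
Total = 365.9091 + 334.0909 = 700 mcg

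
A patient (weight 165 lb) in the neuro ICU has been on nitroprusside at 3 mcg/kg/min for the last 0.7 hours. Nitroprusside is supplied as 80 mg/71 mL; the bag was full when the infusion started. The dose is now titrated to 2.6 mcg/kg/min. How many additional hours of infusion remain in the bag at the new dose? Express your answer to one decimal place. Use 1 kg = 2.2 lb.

Initial rate:
Weight = 165 lb ÷ 2.2 lb/kg = 75 kg
Dose = 3 mcg/kg/min × 75 kg = 225 mcg/min
225 mcg/min × 60 min/hr = 13500 mcg/hr
Concentration = 80 mg ÷ 71 mL = 1.126761 mg/mL = 1126.761 mcg/mL
Rate = 13500 mcg/hr ÷ 1126.761 mcg/mL = 11.98125 mL/hr
Volume infused so far = 11.98125 mL/hr × 0.7 hr = 8.386875 mL
Volume remaining = 71 − 8.386875 = 62.61312 mL
New rate:
Dose = 2.6 mcg/kg/min × 75 kg = 195 mcg/min
195 mcg/min × 60 min/hr = 11700 mcg/hr
Rate = 11700 mcg/hr ÷ 1126.761 mcg/mL = 10.38375 mL/hr
Time remaining = 62.61312 mL ÷ 10.38375 mL/hr = 6.029915 hr

6.0 hours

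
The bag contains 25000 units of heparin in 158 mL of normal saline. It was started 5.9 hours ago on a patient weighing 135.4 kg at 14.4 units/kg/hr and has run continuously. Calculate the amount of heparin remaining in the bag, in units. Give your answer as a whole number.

13496 units

Dose = 14.4 units/kg/hr × 135.4 kg = 1949.76 units/hr
Concentration = 25000 units ÷ 158 mL = 158.2278 units/mL
Rate = 1949.76 units/hr ÷ 158.2278 units/mL = 12.32248 mL/hr
Volume infused = 12.32248 mL/hr × 5.9 hr = 72.70265 mL
Volume remaining = 158 − 72.70265 = 85.29735 mL
Drug remaining = 85.29735 mL × 158.2278 units/mL = 13496.42 units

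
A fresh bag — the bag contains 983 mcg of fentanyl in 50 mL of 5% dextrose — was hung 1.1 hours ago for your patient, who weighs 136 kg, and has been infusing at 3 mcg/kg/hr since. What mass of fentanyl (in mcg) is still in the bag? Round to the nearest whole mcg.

Dose = 3 mcg/kg/hr × 136 kg = 408 mcg/hr
Concentration = 983 mcg ÷ 50 mL = 19.66 mcg/mL
Rate = 408 mcg/hr ÷ 19.66 mcg/mL = 20.7528 mL/hr
Volume infused = 20.7528 mL/hr × 1.1 hr = 22.82808 mL
Volume remaining = 50 − 22.82808 = 27.17192 mL
Drug remaining = 27.17192 mL × 19.66 mcg/mL = 534.2 mcg

534 mcg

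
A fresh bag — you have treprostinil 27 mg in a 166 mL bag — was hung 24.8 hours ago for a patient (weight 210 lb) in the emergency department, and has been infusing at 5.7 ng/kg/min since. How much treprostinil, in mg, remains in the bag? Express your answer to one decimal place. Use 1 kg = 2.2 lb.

Weight = 210 lb ÷ 2.2 lb/kg = 95.45455 kg
Dose = 5.7 ng/kg/min × 95.45455 kg = 544.0909 ng/min
544.0909 ng/min × 60 min/hr = 32645.45 ng/hr
Concentration = 27 mg ÷ 166 mL = 0.1626506 mg/mL = 162650.6 ng/mL
Rate = 32645.45 ng/hr ÷ 162650.6 ng/mL = 0.2007091 mL/hr
Volume infused = 0.2007091 mL/hr × 24.8 hr = 4.977585 mL
Volume remaining = 166 − 4.977585 = 161.0224 mL
Drug remaining = 161.0224 mL × 162650.6 ng/mL = 26190393 ng = 26.19039 mg

26.2 mg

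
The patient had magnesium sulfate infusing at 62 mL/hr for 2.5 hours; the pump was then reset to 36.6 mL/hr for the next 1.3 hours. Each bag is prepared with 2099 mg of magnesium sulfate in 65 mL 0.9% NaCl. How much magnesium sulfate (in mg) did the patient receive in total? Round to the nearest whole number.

6542 mg

Concentration = 2099 mg ÷ 65 mL = 32.29231 mg/mL
Stage 1: 62 mL/hr × 2.5 hr = 155 mL → 155 mL × 32.29231 mg/mL = 5005.308 mg
Stage 2: 36.6 mL/hr × 1.3 hr = 47.58 mL → 47.58 mL × 32.29231 mg/mL = 1536.468 mg
Total = 5005.308 + 1536.468 = 6541.776 mg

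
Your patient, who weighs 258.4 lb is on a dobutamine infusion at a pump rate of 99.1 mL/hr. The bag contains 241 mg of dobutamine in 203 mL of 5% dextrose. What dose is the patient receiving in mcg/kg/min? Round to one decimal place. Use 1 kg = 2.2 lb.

Weight = 258.4 lb ÷ 2.2 lb/kg = 117.4545 kg
Concentration = 241 mg ÷ 203 mL = 1.187192 mg/mL = 1187.192 mcg/mL
Drug rate = 99.1 mL/hr × 1187.192 mcg/mL = 117650.7 mcg/hr
117650.7 mcg/hr ÷ 60 min/hr = 1960.846 mcg/min
1960.846 mcg/min ÷ 117.4545 kg = 16.69451 mcg/kg/min

16.7 mcg/kg/min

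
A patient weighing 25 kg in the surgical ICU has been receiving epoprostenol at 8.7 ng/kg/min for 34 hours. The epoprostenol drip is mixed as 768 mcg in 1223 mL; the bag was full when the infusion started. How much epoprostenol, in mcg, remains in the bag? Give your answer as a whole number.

Dose = 8.7 ng/kg/min × 25 kg = 217.5 ng/min
217.5 ng/min × 60 min/hr = 13050 ng/hr
Concentration = 768 mcg ÷ 1223 mL = 0.627964 mcg/mL = 627.964 ng/mL
Rate = 13050 ng/hr ÷ 627.964 ng/mL = 20.78145 mL/hr
Volume infused = 20.78145 mL/hr × 34 hr = 706.5691 mL
Volume remaining = 1223 − 706.5691 = 516.4309 mL
Drug remaining = 516.4309 mL × 627.964 ng/mL = 324300 ng = 324.3 mcg

324 mcg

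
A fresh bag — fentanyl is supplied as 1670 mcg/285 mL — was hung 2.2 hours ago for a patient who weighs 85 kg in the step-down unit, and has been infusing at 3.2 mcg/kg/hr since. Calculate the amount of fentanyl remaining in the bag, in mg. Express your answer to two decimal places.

1.07 mg

Dose = 3.2 mcg/kg/hr × 85 kg = 272 mcg/hr
Concentration = 1670 mcg ÷ 285 mL = 5.859649 mcg/mL
Rate = 272 mcg/hr ÷ 5.859649 mcg/mL = 46.41916 mL/hr
Volume infused = 46.41916 mL/hr × 2.2 hr = 102.1222 mL
Volume remaining = 285 − 102.1222 = 182.8778 mL
Drug remaining = 182.8778 mL × 5.859649 mcg/mL = 1071.6 mcg = 1.0716 mg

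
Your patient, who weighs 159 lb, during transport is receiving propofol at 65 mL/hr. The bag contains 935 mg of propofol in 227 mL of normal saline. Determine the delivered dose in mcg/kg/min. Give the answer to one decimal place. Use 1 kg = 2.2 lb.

61.7 mcg/kg/min

Weight = 159 lb ÷ 2.2 lb/kg = 72.27273 kg
Concentration = 935 mg ÷ 227 mL = 4.118943 mg/mL = 4118.943 mcg/mL
Drug rate = 65 mL/hr × 4118.943 mcg/mL = 267731.3 mcg/hr
267731.3 mcg/hr ÷ 60 min/hr = 4462.188 mcg/min
4462.188 mcg/min ÷ 72.27273 kg = 61.74097 mcg/kg/min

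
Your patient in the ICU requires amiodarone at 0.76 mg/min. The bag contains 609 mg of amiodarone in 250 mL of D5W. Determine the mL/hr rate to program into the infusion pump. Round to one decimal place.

18.7 mL/hr

0.76 mg/min × 60 min/hr = 45.6 mg/hr
Concentration = 609 mg ÷ 250 mL = 2.436 mg/mL
Rate = 45.6 mg/hr ÷ 2.436 mg/mL = 18.71921 mL/hr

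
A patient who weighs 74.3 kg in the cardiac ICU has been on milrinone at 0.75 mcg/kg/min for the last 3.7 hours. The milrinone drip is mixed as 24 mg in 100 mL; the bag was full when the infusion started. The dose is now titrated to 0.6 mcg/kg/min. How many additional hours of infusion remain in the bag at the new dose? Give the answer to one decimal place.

Initial rate:
Dose = 0.75 mcg/kg/min × 74.3 kg = 55.725 mcg/min
55.725 mcg/min × 60 min/hr = 3343.5 mcg/hr
Concentration = 24 mg ÷ 100 mL = 0.24 mg/mL = 240 mcg/mL
Rate = 3343.5 mcg/hr ÷ 240 mcg/mL = 13.93125 mL/hr
Volume infused so far = 13.93125 mL/hr × 3.7 hr = 51.54562 mL
Volume remaining = 100 − 51.54562 = 48.45438 mL
New rate:
Dose = 0.6 mcg/kg/min × 74.3 kg = 44.58 mcg/min
44.58 mcg/min × 60 min/hr = 2674.8 mcg/hr
Rate = 2674.8 mcg/hr ÷ 240 mcg/mL = 11.145 mL/hr
Time remaining = 48.45438 mL ÷ 11.145 mL/hr = 4.347633 hr

4.3 hours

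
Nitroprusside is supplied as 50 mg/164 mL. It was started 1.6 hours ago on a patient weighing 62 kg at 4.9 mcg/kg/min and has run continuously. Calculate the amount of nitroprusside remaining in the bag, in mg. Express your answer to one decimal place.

20.8 mg

Dose = 4.9 mcg/kg/min × 62 kg = 303.8 mcg/min
303.8 mcg/min × 60 min/hr = 18228 mcg/hr
Concentration = 50 mg ÷ 164 mL = 0.304878 mg/mL = 304.878 mcg/mL
Rate = 18228 mcg/hr ÷ 304.878 mcg/mL = 59.78784 mL/hr
Volume infused = 59.78784 mL/hr × 1.6 hr = 95.66054 mL
Volume remaining = 164 − 95.66054 = 68.33946 mL
Drug remaining = 68.33946 mL × 304.878 mcg/mL = 20835.2 mcg = 20.8352 mg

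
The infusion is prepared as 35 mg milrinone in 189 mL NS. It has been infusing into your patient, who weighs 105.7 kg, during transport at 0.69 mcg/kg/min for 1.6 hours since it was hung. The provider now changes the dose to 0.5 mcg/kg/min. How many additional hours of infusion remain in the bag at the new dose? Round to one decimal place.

8.8 hours

Initial rate:
Dose = 0.69 mcg/kg/min × 105.7 kg = 72.933 mcg/min
72.933 mcg/min × 60 min/hr = 4375.98 mcg/hr
Concentration = 35 mg ÷ 189 mL = 0.1851852 mg/mL = 185.1852 mcg/mL
Rate = 4375.98 mcg/hr ÷ 185.1852 mcg/mL = 23.63029 mL/hr
Volume infused so far = 23.63029 mL/hr × 1.6 hr = 37.80847 mL
Volume remaining = 189 − 37.80847 = 151.1915 mL
New rate:
Dose = 0.5 mcg/kg/min × 105.7 kg = 52.85 mcg/min
52.85 mcg/min × 60 min/hr = 3171 mcg/hr
Rate = 3171 mcg/hr ÷ 185.1852 mcg/mL = 17.1234 mL/hr
Time remaining = 151.1915 mL ÷ 17.1234 mL/hr = 8.829528 hr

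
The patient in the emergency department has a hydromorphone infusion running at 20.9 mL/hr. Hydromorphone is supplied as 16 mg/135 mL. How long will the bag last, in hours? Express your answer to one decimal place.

Duration = 135 mL ÷ 20.9 mL/hr = 6.45933 hr

6.5 hours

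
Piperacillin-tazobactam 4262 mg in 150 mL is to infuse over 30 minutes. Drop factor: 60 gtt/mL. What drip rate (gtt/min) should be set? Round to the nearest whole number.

150 mL ÷ (30 min) = 5 mL/min
5 mL/min × 60 gtt/mL = 300 gtt/min

300 gtt/min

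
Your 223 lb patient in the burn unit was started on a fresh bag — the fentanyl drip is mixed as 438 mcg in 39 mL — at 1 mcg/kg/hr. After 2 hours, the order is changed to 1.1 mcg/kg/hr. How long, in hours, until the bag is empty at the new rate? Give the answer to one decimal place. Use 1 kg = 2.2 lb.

Initial rate:
Weight = 223 lb ÷ 2.2 lb/kg = 101.3636 kg
Dose = 1 mcg/kg/hr × 101.3636 kg = 101.3636 mcg/hr
Concentration = 438 mcg ÷ 39 mL = 11.23077 mcg/mL
Rate = 101.3636 mcg/hr ÷ 11.23077 mcg/mL = 9.025529 mL/hr
Volume infused so far = 9.025529 mL/hr × 2 hr = 18.05106 mL
Volume remaining = 39 − 18.05106 = 20.94894 mL
New rate:
Dose = 1.1 mcg/kg/hr × 101.3636 kg = 111.5 mcg/hr
Rate = 111.5 mcg/hr ÷ 11.23077 mcg/mL = 9.928082 mL/hr
Time remaining = 20.94894 mL ÷ 9.928082 mL/hr = 2.110069 hr

2.1 hours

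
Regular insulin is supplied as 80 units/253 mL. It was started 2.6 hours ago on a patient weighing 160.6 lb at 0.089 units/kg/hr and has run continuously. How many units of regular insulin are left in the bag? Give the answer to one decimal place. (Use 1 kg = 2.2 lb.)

Weight = 160.6 lb ÷ 2.2 lb/kg = 73 kg
Dose = 0.089 units/kg/hr × 73 kg = 6.497 units/hr
Concentration = 80 units ÷ 253 mL = 0.3162055 units/mL
Rate = 6.497 units/hr ÷ 0.3162055 units/mL = 20.54676 mL/hr
Volume infused = 20.54676 mL/hr × 2.6 hr = 53.42158 mL
Volume remaining = 253 − 53.42158 = 199.5784 mL
Drug remaining = 199.5784 mL × 0.3162055 units/mL = 63.1078 units

63.1 units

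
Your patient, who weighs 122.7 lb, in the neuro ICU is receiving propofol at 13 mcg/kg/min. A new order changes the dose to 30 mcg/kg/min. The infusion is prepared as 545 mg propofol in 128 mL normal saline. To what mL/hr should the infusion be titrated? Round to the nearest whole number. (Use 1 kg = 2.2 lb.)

Weight = 122.7 lb ÷ 2.2 lb/kg = 55.77273 kg
Dose = 30 mcg/kg/min × 55.77273 kg = 1673.182 mcg/min
1673.182 mcg/min × 60 min/hr = 100390.9 mcg/hr
Concentration = 545 mg ÷ 128 mL = 4.257812 mg/mL = 4257.812 mcg/mL
Rate = 100390.9 mcg/hr ÷ 4257.812 mcg/mL = 23.57805 mL/hr

24 mL/hr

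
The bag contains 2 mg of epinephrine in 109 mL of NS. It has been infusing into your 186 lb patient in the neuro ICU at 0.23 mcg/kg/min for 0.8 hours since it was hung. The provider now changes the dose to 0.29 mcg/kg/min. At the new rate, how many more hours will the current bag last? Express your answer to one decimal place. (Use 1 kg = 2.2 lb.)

Initial rate:
Weight = 186 lb ÷ 2.2 lb/kg = 84.54545 kg
Dose = 0.23 mcg/kg/min × 84.54545 kg = 19.44545 mcg/min
19.44545 mcg/min × 60 min/hr = 1166.727 mcg/hr
Concentration = 2 mg ÷ 109 mL = 0.01834862 mg/mL = 18.34862 mcg/mL
Rate = 1166.727 mcg/hr ÷ 18.34862 mcg/mL = 63.58664 mL/hr
Volume infused so far = 63.58664 mL/hr × 0.8 hr = 50.86931 mL
Volume remaining = 109 − 50.86931 = 58.13069 mL
New rate:
Dose = 0.29 mcg/kg/min × 84.54545 kg = 24.51818 mcg/min
24.51818 mcg/min × 60 min/hr = 1471.091 mcg/hr
Rate = 1471.091 mcg/hr ÷ 18.34862 mcg/mL = 80.17445 mL/hr
Time remaining = 58.13069 mL ÷ 80.17445 mL/hr = 0.7250525 hr

0.7 hours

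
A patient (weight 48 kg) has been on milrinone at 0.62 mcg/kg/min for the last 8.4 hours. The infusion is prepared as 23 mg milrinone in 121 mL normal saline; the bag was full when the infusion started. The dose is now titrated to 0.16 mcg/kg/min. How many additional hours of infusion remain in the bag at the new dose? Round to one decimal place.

Initial rate:
Dose = 0.62 mcg/kg/min × 48 kg = 29.76 mcg/min
29.76 mcg/min × 60 min/hr = 1785.6 mcg/hr
Concentration = 23 mg ÷ 121 mL = 0.1900826 mg/mL = 190.0826 mcg/mL
Rate = 1785.6 mcg/hr ÷ 190.0826 mcg/mL = 9.393809 mL/hr
Volume infused so far = 9.393809 mL/hr × 8.4 hr = 78.90799 mL
Volume remaining = 121 − 78.90799 = 42.09201 mL
New rate:
Dose = 0.16 mcg/kg/min × 48 kg = 7.68 mcg/min
7.68 mcg/min × 60 min/hr = 460.8 mcg/hr
Rate = 460.8 mcg/hr ÷ 190.0826 mcg/mL = 2.424209 mL/hr
Time remaining = 42.09201 mL ÷ 2.424209 mL/hr = 17.36319 hr

17.4 hours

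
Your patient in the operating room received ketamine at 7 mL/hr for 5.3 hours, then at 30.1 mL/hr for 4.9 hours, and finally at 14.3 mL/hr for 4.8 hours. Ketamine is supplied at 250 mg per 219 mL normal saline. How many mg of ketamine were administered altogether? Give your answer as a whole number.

Concentration = 250 mg ÷ 219 mL = 1.141553 mg/mL
Stage 1: 7 mL/hr × 5.3 hr = 37.1 mL → 37.1 mL × 1.141553 mg/mL = 42.3516 mg
Stage 2: 30.1 mL/hr × 4.9 hr = 147.49 mL → 147.49 mL × 1.141553 mg/mL = 168.3676 mg
Stage 3: 14.3 mL/hr × 4.8 hr = 68.64 mL → 68.64 mL × 1.141553 mg/mL = 78.35616 mg
Total = 42.3516 + 168.3676 + 78.35616 = 289.0753 mg

289 mg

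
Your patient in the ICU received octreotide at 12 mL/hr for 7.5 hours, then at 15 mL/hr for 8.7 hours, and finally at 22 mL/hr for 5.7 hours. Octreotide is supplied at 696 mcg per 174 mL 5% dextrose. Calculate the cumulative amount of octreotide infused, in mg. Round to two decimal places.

Concentration = 696 mcg ÷ 174 mL = 4 mcg/mL
Stage 1: 12 mL/hr × 7.5 hr = 90 mL → 90 mL × 4 mcg/mL = 360 mcg
Stage 2: 15 mL/hr × 8.7 hr = 130.5 mL → 130.5 mL × 4 mcg/mL = 522 mcg
Stage 3: 22 mL/hr × 5.7 hr = 125.4 mL → 125.4 mL × 4 mcg/mL = 501.6 mcg
Total = 360 + 522 + 501.6 = 1383.6 mcg = 1.3836 mg

1.38 mg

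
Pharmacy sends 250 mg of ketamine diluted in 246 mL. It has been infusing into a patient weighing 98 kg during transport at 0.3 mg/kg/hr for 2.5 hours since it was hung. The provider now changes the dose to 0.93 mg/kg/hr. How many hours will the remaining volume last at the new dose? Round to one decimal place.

Initial rate:
Dose = 0.3 mg/kg/hr × 98 kg = 29.4 mg/hr
Concentration = 250 mg ÷ 246 mL = 1.01626 mg/mL
Rate = 29.4 mg/hr ÷ 1.01626 mg/mL = 28.9296 mL/hr
Volume infused so far = 28.9296 mL/hr × 2.5 hr = 72.324 mL
Volume remaining = 246 − 72.324 = 173.676 mL
New rate:
Dose = 0.93 mg/kg/hr × 98 kg = 91.14 mg/hr
Rate = 91.14 mg/hr ÷ 1.01626 mg/mL = 89.68176 mL/hr
Time remaining = 173.676 mL ÷ 89.68176 mL/hr = 1.936581 hr

1.9 hours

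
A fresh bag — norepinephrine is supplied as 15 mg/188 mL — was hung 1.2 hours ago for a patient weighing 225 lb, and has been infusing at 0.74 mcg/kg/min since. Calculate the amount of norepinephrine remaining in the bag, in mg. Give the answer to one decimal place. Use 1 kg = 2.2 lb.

9.6 mg

Weight = 225 lb ÷ 2.2 lb/kg = 102.2727 kg
Dose = 0.74 mcg/kg/min × 102.2727 kg = 75.68182 mcg/min
75.68182 mcg/min × 60 min/hr = 4540.909 mcg/hr
Concentration = 15 mg ÷ 188 mL = 0.07978723 mg/mL = 79.78723 mcg/mL
Rate = 4540.909 mcg/hr ÷ 79.78723 mcg/mL = 56.91273 mL/hr
Volume infused = 56.91273 mL/hr × 1.2 hr = 68.29527 mL
Volume remaining = 188 − 68.29527 = 119.7047 mL
Drug remaining = 119.7047 mL × 79.78723 mcg/mL = 9550.909 mcg = 9.550909 mg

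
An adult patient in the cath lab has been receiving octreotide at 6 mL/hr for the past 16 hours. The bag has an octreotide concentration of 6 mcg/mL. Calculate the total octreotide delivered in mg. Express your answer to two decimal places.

0.58 mg

Drug rate = 6 mL/hr × 6 mcg/mL = 36 mcg/hr
Total = 36 mcg/hr × 16 hr = 576 mcg = 0.576 mg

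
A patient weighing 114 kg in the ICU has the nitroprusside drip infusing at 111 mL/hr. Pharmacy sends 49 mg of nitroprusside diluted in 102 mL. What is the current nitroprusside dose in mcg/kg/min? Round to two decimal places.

7.80 mcg/kg/min

Concentration = 49 mg ÷ 102 mL = 0.4803922 mg/mL = 480.3922 mcg/mL
Drug rate = 111 mL/hr × 480.3922 mcg/mL = 53323.53 mcg/hr
53323.53 mcg/hr ÷ 60 min/hr = 888.7255 mcg/min
888.7255 mcg/min ÷ 114 kg = 7.795838 mcg/kg/min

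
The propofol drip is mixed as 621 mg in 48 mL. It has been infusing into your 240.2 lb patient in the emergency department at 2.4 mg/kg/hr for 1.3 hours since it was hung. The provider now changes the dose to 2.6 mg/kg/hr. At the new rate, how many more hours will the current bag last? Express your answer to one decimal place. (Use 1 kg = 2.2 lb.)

Initial rate:
Weight = 240.2 lb ÷ 2.2 lb/kg = 109.1818 kg
Dose = 2.4 mg/kg/hr × 109.1818 kg = 262.0364 mg/hr
Concentration = 621 mg ÷ 48 mL = 12.9375 mg/mL
Rate = 262.0364 mg/hr ÷ 12.9375 mg/mL = 20.25402 mL/hr
Volume infused so far = 20.25402 mL/hr × 1.3 hr = 26.33022 mL
Volume remaining = 48 − 26.33022 = 21.66978 mL
New rate:
Dose = 2.6 mg/kg/hr × 109.1818 kg = 283.8727 mg/hr
Rate = 283.8727 mg/hr ÷ 12.9375 mg/mL = 21.94185 mL/hr
Time remaining = 21.66978 mL ÷ 21.94185 mL/hr = 0.9876001 hr

1.0 hours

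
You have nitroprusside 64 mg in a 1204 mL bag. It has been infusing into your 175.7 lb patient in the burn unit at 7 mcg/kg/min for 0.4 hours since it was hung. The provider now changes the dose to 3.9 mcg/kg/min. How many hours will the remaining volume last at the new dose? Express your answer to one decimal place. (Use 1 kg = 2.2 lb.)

Initial rate:
Weight = 175.7 lb ÷ 2.2 lb/kg = 79.86364 kg
Dose = 7 mcg/kg/min × 79.86364 kg = 559.0455 mcg/min
559.0455 mcg/min × 60 min/hr = 33542.73 mcg/hr
Concentration = 64 mg ÷ 1204 mL = 0.05315615 mg/mL = 53.15615 mcg/mL
Rate = 33542.73 mcg/hr ÷ 53.15615 mcg/mL = 631.0226 mL/hr
Volume infused so far = 631.0226 mL/hr × 0.4 hr = 252.409 mL
Volume remaining = 1204 − 252.409 = 951.591 mL
New rate:
Dose = 3.9 mcg/kg/min × 79.86364 kg = 311.4682 mcg/min
311.4682 mcg/min × 60 min/hr = 18688.09 mcg/hr
Rate = 18688.09 mcg/hr ÷ 53.15615 mcg/mL = 351.5697 mL/hr
Time remaining = 951.591 mL ÷ 351.5697 mL/hr = 2.706692 hr

2.7 hours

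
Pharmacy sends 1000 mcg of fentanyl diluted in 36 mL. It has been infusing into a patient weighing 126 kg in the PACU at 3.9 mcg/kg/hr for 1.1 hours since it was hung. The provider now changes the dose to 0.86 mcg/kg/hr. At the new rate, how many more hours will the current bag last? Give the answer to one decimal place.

Initial rate:
Dose = 3.9 mcg/kg/hr × 126 kg = 491.4 mcg/hr
Concentration = 1000 mcg ÷ 36 mL = 27.77778 mcg/mL
Rate = 491.4 mcg/hr ÷ 27.77778 mcg/mL = 17.6904 mL/hr
Volume infused so far = 17.6904 mL/hr × 1.1 hr = 19.45944 mL
Volume remaining = 36 − 19.45944 = 16.54056 mL
New rate:
Dose = 0.86 mcg/kg/hr × 126 kg = 108.36 mcg/hr
Rate = 108.36 mcg/hr ÷ 27.77778 mcg/mL = 3.90096 mL/hr
Time remaining = 16.54056 mL ÷ 3.90096 mL/hr = 4.240126 hr

4.2 hours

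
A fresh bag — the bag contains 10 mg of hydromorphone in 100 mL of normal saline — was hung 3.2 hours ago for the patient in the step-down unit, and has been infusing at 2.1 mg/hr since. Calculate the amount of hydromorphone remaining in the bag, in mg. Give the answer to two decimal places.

Concentration = 10 mg ÷ 100 mL = 0.1 mg/mL
Rate = 2.1 mg/hr ÷ 0.1 mg/mL = 21 mL/hr
Volume infused = 21 mL/hr × 3.2 hr = 67.2 mL
Volume remaining = 100 − 67.2 = 32.8 mL
Drug remaining = 32.8 mL × 0.1 mg/mL = 3.28 mg

3.28 mg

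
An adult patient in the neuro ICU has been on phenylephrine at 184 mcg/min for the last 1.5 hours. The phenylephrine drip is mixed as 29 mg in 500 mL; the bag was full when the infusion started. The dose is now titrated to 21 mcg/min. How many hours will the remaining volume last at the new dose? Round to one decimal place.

9.9 hours

Initial rate:
184 mcg/min × 60 min/hr = 11040 mcg/hr
Concentration = 29 mg ÷ 500 mL = 0.058 mg/mL = 58 mcg/mL
Rate = 11040 mcg/hr ÷ 58 mcg/mL = 190.3448 mL/hr
Volume infused so far = 190.3448 mL/hr × 1.5 hr = 285.5172 mL
Volume remaining = 500 − 285.5172 = 214.4828 mL
New rate:
21 mcg/min × 60 min/hr = 1260 mcg/hr
Rate = 1260 mcg/hr ÷ 58 mcg/mL = 21.72414 mL/hr
Time remaining = 214.4828 mL ÷ 21.72414 mL/hr = 9.873016 hr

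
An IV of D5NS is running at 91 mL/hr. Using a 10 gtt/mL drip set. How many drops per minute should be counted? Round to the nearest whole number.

15 gtt/min

91 mL/hr ÷ 60 min/hr = 1.516667 mL/min
1.516667 mL/min × 10 gtt/mL = 15.16667 gtt/min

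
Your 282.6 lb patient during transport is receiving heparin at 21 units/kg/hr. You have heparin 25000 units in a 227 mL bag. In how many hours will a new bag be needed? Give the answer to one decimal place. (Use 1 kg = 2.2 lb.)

Weight = 282.6 lb ÷ 2.2 lb/kg = 128.4545 kg
Dose = 21 units/kg/hr × 128.4545 kg = 2697.545 units/hr
Concentration = 25000 units ÷ 227 mL = 110.1322 units/mL
Rate = 2697.545 units/hr ÷ 110.1322 units/mL = 24.49371 mL/hr
Duration = 227 mL ÷ 24.49371 mL/hr = 9.267684 hr

9.3 hours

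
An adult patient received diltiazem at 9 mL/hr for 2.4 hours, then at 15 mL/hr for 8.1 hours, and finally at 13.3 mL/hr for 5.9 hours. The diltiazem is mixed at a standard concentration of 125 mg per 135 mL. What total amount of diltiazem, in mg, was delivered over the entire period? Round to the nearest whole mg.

205 mg

Concentration = 125 mg ÷ 135 mL = 0.9259259 mg/mL
Stage 1: 9 mL/hr × 2.4 hr = 21.6 mL → 21.6 mL × 0.9259259 mg/mL = 20 mg
Stage 2: 15 mL/hr × 8.1 hr = 121.5 mL → 121.5 mL × 0.9259259 mg/mL = 112.5 mg
Stage 3: 13.3 mL/hr × 5.9 hr = 78.47 mL → 78.47 mL × 0.9259259 mg/mL = 72.65741 mg
Total = 20 + 112.5 + 72.65741 = 205.1574 mg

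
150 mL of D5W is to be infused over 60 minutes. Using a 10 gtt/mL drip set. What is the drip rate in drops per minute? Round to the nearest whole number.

150 mL ÷ (60 min) = 2.5 mL/min
2.5 mL/min × 10 gtt/mL = 25 gtt/min

25 gtt/min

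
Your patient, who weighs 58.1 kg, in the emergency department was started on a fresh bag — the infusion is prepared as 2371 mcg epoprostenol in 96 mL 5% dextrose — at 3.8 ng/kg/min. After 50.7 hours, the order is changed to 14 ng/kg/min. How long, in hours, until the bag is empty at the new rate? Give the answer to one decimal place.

Initial rate:
Dose = 3.8 ng/kg/min × 58.1 kg = 220.78 ng/min
220.78 ng/min × 60 min/hr = 13246.8 ng/hr
Concentration = 2371 mcg ÷ 96 mL = 24.69792 mcg/mL = 24697.92 ng/mL
Rate = 13246.8 ng/hr ÷ 24697.92 ng/mL = 0.5363529 mL/hr
Volume infused so far = 0.5363529 mL/hr × 50.7 hr = 27.19309 mL
Volume remaining = 96 − 27.19309 = 68.80691 mL
New rate:
Dose = 14 ng/kg/min × 58.1 kg = 813.4 ng/min
813.4 ng/min × 60 min/hr = 48804 ng/hr
Rate = 48804 ng/hr ÷ 24697.92 ng/mL = 1.976037 mL/hr
Time remaining = 68.80691 mL ÷ 1.976037 mL/hr = 34.82065 hr

34.8 hours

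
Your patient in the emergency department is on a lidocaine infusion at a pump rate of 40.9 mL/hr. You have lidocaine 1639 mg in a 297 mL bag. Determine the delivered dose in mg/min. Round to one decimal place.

Concentration = 1639 mg ÷ 297 mL = 5.518519 mg/mL
Drug rate = 40.9 mL/hr × 5.518519 mg/mL = 225.7074 mg/hr
225.7074 mg/hr ÷ 60 min/hr = 3.76179 mg/min

3.8 mg/min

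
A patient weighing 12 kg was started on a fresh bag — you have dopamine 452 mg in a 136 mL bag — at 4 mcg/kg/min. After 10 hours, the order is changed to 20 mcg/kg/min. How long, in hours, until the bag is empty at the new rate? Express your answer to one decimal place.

29.4 hours

Initial rate:
Dose = 4 mcg/kg/min × 12 kg = 48 mcg/min
48 mcg/min × 60 min/hr = 2880 mcg/hr
Concentration = 452 mg ÷ 136 mL = 3.323529 mg/mL = 3323.529 mcg/mL
Rate = 2880 mcg/hr ÷ 3323.529 mcg/mL = 0.8665487 mL/hr
Volume infused so far = 0.8665487 mL/hr × 10 hr = 8.665487 mL
Volume remaining = 136 − 8.665487 = 127.3345 mL
New rate:
Dose = 20 mcg/kg/min × 12 kg = 240 mcg/min
240 mcg/min × 60 min/hr = 14400 mcg/hr
Rate = 14400 mcg/hr ÷ 3323.529 mcg/mL = 4.332743 mL/hr
Time remaining = 127.3345 mL ÷ 4.332743 mL/hr = 29.38889 hr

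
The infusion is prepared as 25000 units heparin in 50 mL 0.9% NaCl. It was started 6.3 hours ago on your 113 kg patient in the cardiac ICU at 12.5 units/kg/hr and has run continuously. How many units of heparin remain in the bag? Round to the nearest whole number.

Dose = 12.5 units/kg/hr × 113 kg = 1412.5 units/hr
Concentration = 25000 units ÷ 50 mL = 500 units/mL
Rate = 1412.5 units/hr ÷ 500 units/mL = 2.825 mL/hr
Volume infused = 2.825 mL/hr × 6.3 hr = 17.7975 mL
Volume remaining = 50 − 17.7975 = 32.2025 mL
Drug remaining = 32.2025 mL × 500 units/mL = 16101.25 units

16101 units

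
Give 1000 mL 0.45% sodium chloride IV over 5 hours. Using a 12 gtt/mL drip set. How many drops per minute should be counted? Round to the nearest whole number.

1000 mL ÷ (5 hr × 60 = 300 min) = 3.333333 mL/min
3.333333 mL/min × 12 gtt/mL = 40 gtt/min

40 gtt/min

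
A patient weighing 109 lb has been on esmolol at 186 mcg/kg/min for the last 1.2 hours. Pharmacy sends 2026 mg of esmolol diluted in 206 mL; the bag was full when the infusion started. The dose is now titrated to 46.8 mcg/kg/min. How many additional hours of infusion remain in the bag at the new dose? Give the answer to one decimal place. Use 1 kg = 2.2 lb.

Initial rate:
Weight = 109 lb ÷ 2.2 lb/kg = 49.54545 kg
Dose = 186 mcg/kg/min × 49.54545 kg = 9215.455 mcg/min
9215.455 mcg/min × 60 min/hr = 552927.3 mcg/hr
Concentration = 2026 mg ÷ 206 mL = 9.834951 mg/mL = 9834.951 mcg/mL
Rate = 552927.3 mcg/hr ÷ 9834.951 mcg/mL = 56.22064 mL/hr
Volume infused so far = 56.22064 mL/hr × 1.2 hr = 67.46477 mL
Volume remaining = 206 − 67.46477 = 138.5352 mL
New rate:
Dose = 46.8 mcg/kg/min × 49.54545 kg = 2318.727 mcg/min
2318.727 mcg/min × 60 min/hr = 139123.6 mcg/hr
Rate = 139123.6 mcg/hr ÷ 9834.951 mcg/mL = 14.14584 mL/hr
Time remaining = 138.5352 mL ÷ 14.14584 mL/hr = 9.793356 hr

9.8 hours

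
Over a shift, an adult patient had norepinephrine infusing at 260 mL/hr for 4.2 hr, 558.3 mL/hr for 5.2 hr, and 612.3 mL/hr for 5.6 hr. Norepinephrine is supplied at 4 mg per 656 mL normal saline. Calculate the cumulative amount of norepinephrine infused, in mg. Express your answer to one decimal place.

45.3 mg

Concentration = 4 mg ÷ 656 mL = 0.006097561 mg/mL
Stage 1: 260 mL/hr × 4.2 hr = 1092 mL → 1092 mL × 0.006097561 mg/mL = 6.658537 mg
Stage 2: 558.3 mL/hr × 5.2 hr = 2903.16 mL → 2903.16 mL × 0.006097561 mg/mL = 17.7022 mg
Stage 3: 612.3 mL/hr × 5.6 hr = 3428.88 mL → 3428.88 mL × 0.006097561 mg/mL = 20.9078 mg
Total = 6.658537 + 17.7022 + 20.9078 = 45.26854 mg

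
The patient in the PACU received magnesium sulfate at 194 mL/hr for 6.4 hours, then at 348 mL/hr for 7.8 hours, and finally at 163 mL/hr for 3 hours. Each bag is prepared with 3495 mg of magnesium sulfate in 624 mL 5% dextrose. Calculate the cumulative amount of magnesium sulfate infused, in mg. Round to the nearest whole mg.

24896 mg

Concentration = 3495 mg ÷ 624 mL = 5.600962 mg/mL
Stage 1: 194 mL/hr × 6.4 hr = 1241.6 mL → 1241.6 mL × 5.600962 mg/mL = 6954.154 mg
Stage 2: 348 mL/hr × 7.8 hr = 2714.4 mL → 2714.4 mL × 5.600962 mg/mL = 15203.25 mg
Stage 3: 163 mL/hr × 3 hr = 489 mL → 489 mL × 5.600962 mg/mL = 2738.87 mg
Total = 6954.154 + 15203.25 + 2738.87 = 24896.27 mg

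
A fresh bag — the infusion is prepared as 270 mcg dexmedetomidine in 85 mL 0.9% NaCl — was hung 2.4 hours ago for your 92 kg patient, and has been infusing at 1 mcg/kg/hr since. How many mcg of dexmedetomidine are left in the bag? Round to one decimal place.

Dose = 1 mcg/kg/hr × 92 kg = 92 mcg/hr
Concentration = 270 mcg ÷ 85 mL = 3.176471 mcg/mL
Rate = 92 mcg/hr ÷ 3.176471 mcg/mL = 28.96296 mL/hr
Volume infused = 28.96296 mL/hr × 2.4 hr = 69.51111 mL
Volume remaining = 85 − 69.51111 = 15.48889 mL
Drug remaining = 15.48889 mL × 3.176471 mcg/mL = 49.2 mcg

49.2 mcg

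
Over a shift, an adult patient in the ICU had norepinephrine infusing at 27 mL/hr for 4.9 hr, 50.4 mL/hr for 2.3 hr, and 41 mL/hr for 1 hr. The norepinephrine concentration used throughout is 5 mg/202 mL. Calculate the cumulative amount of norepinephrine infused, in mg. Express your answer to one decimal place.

Concentration = 5 mg ÷ 202 mL = 0.02475248 mg/mL
Stage 1: 27 mL/hr × 4.9 hr = 132.3 mL → 132.3 mL × 0.02475248 mg/mL = 3.274752 mg
Stage 2: 50.4 mL/hr × 2.3 hr = 115.92 mL → 115.92 mL × 0.02475248 mg/mL = 2.869307 mg
Stage 3: 41 mL/hr × 1 hr = 41 mL → 41 mL × 0.02475248 mg/mL = 1.014851 mg
Total = 3.274752 + 2.869307 + 1.014851 = 7.158911 mg

7.2 mg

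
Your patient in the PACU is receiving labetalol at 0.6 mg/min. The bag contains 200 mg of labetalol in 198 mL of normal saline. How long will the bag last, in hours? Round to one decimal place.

5.6 hours

0.6 mg/min × 60 min/hr = 36 mg/hr
Concentration = 200 mg ÷ 198 mL = 1.010101 mg/mL
Rate = 36 mg/hr ÷ 1.010101 mg/mL = 35.64 mL/hr
Duration = 198 mL ÷ 35.64 mL/hr = 5.555556 hr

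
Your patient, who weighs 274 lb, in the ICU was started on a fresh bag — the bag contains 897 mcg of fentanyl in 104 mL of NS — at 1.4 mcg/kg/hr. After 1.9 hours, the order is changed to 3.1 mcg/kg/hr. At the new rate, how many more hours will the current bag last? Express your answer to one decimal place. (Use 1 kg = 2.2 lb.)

Initial rate:
Weight = 274 lb ÷ 2.2 lb/kg = 124.5455 kg
Dose = 1.4 mcg/kg/hr × 124.5455 kg = 174.3636 mcg/hr
Concentration = 897 mcg ÷ 104 mL = 8.625 mcg/mL
Rate = 174.3636 mcg/hr ÷ 8.625 mcg/mL = 20.21607 mL/hr
Volume infused so far = 20.21607 mL/hr × 1.9 hr = 38.41054 mL
Volume remaining = 104 − 38.41054 = 65.58946 mL
New rate:
Dose = 3.1 mcg/kg/hr × 124.5455 kg = 386.0909 mcg/hr
Rate = 386.0909 mcg/hr ÷ 8.625 mcg/mL = 44.76416 mL/hr
Time remaining = 65.58946 mL ÷ 44.76416 mL/hr = 1.465223 hr

1.5 hours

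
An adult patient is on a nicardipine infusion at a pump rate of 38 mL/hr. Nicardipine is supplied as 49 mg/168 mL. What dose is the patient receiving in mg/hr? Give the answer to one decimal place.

Concentration = 49 mg ÷ 168 mL = 0.2916667 mg/mL
Drug rate = 38 mL/hr × 0.2916667 mg/mL = 11.08333 mg/hr

11.1 mg/hr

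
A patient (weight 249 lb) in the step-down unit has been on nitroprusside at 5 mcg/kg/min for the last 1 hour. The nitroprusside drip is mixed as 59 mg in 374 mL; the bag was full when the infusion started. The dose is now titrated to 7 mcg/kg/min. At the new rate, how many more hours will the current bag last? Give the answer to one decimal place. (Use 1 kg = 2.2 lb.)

0.5 hours

Initial rate:
Weight = 249 lb ÷ 2.2 lb/kg = 113.1818 kg
Dose = 5 mcg/kg/min × 113.1818 kg = 565.9091 mcg/min
565.9091 mcg/min × 60 min/hr = 33954.55 mcg/hr
Concentration = 59 mg ÷ 374 mL = 0.157754 mg/mL = 157.754 mcg/mL
Rate = 33954.55 mcg/hr ÷ 157.754 mcg/mL = 215.2373 mL/hr
Volume infused so far = 215.2373 mL/hr × 1 hr = 215.2373 mL
Volume remaining = 374 − 215.2373 = 158.7627 mL
New rate:
Dose = 7 mcg/kg/min × 113.1818 kg = 792.2727 mcg/min
792.2727 mcg/min × 60 min/hr = 47536.36 mcg/hr
Rate = 47536.36 mcg/hr ÷ 157.754 mcg/mL = 301.3322 mL/hr
Time remaining = 158.7627 mL ÷ 301.3322 mL/hr = 0.5268694 hr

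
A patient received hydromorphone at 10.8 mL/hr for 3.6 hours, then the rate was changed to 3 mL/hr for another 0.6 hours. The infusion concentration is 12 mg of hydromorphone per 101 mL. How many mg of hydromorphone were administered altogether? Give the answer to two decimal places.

4.83 mg

Concentration = 12 mg ÷ 101 mL = 0.1188119 mg/mL
Stage 1: 10.8 mL/hr × 3.6 hr = 38.88 mL → 38.88 mL × 0.1188119 mg/mL = 4.619406 mg
Stage 2: 3 mL/hr × 0.6 hr = 1.8 mL → 1.8 mL × 0.1188119 mg/mL = 0.2138614 mg
Total = 4.619406 + 0.2138614 = 4.833267 mg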